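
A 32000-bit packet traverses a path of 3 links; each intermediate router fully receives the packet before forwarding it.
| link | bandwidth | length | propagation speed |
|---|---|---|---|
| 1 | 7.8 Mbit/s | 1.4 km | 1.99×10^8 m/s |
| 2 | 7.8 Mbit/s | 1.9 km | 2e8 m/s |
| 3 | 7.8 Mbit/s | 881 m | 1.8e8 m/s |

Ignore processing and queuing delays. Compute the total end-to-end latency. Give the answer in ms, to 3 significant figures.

12.3 ms

Transmission delay per hop = L/R = 32000/7800000 = 4.10256 ms; 3 hops → 12.3077 ms.
Propagation delays (d/s per hop): 0.00703518, 0.0095, 0.00489444 ms; sum = 0.0214296 ms.
End-to-end = 12.3 ms.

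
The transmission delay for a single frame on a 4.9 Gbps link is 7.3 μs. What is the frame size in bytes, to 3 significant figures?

L = R × t_tx = 4900000000 b/s × 7.3e-06 s = 35770 bits.
In bytes: 35770 / 8 = 4470 bytes.

4470 bytes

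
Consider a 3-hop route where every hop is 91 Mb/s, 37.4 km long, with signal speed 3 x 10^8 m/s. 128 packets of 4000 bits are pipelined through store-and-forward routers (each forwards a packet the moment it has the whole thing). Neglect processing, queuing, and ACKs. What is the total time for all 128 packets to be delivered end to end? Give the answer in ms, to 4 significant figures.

6.088 ms

Per-hop transmission t_tx = L/R = 4000/91000000 = 0.043956 ms.
Per-hop propagation t_prop = 37400/300000000 = 0.124667 ms.
Pipeline fill: first packet needs 3·t_tx to clear all hops; remaining 127 packets each add one t_tx.
Total = (3+128-1)·t_tx + 3·t_prop = 130·0.043956 + 3·0.124667 = 6.088 ms.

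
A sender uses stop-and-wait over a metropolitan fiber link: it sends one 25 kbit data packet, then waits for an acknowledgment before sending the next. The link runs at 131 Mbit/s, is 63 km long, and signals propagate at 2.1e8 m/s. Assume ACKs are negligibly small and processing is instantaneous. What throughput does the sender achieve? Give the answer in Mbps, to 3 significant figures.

31.6 Mbps

t_tx = L/R = 25000/131000000 = 0.00019084 s.
t_prop = 63000/210000000 = 0.0003 s; RTT = 0.0006 s.
Cycle = t_tx + RTT = 0.00079084 s.
Throughput = L / cycle = 25000 / 0.00079084 = 31.6 Mbps.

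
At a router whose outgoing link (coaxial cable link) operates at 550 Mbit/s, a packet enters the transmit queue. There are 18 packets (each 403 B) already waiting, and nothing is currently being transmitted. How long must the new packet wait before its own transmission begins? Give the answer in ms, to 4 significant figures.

0.1055 ms

Each queued packet: L/R = 3224/550000000 = 0.00586182 ms.
18 queued → 0.105513 ms.
Queuing delay = 0.1055 ms.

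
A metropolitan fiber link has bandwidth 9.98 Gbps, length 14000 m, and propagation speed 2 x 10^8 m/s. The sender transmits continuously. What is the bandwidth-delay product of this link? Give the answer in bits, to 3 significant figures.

699000 bits

Propagation delay = 14000 / 200000000 = 7e-05 s.
BDP = R × t_prop = 9980000000 × 7e-05 = 698600 bits.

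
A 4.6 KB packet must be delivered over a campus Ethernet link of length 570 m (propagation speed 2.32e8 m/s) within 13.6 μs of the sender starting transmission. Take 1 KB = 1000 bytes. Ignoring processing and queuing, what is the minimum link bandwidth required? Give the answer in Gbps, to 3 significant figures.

3.30 Gbps

L = 36800 bits.
Propagation delay = 570 / 2.32e+08 = 2.4569 μs.
Transmission budget = 13.6 − 2.4569 = 11.1431 μs.
R ≥ L / t_tx = 36800 bits / 1.11431e-05 s = 3.30 Gbps.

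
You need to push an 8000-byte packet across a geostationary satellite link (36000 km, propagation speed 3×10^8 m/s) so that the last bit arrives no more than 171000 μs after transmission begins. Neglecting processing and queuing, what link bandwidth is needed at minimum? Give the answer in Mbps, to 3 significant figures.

L = 64000 bits.
Propagation delay = 36000000 / 300000000 = 120000 μs.
Transmission budget = 171000 − 120000 = 51000 μs.
R ≥ L / t_tx = 64000 bits / 0.051 s = 1.25 Mbps.

1.25 Mbps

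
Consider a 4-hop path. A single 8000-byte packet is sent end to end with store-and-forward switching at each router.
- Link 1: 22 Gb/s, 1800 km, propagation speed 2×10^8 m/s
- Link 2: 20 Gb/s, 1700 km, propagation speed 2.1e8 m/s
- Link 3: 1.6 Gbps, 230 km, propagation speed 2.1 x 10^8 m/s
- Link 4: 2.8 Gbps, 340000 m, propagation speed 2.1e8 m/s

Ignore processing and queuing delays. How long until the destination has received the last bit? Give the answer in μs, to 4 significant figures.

19880 μs

L = 8000 × 8 = 64000 bits.
Transmission delays (L/R per hop): 2.90909, 3.2, 40, 22.8571 μs; sum = 68.9662 μs.
Propagation delays (d/s per hop): 9000, 8095.24, 1095.24, 1619.05 μs; sum = 19809.5 μs.
End-to-end = 19880 μs.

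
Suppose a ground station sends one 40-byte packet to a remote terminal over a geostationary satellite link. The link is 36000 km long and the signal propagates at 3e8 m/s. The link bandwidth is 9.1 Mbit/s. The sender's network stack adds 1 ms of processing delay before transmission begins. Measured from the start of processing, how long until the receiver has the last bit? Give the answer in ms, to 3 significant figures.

L = 40 × 8 = 320 bits.
Transmission delay = L/R = 320 / 9100000 = 0.0351648 ms.
Propagation delay = d/s = 36000000 m / 300000000 m/s = 120 ms.
Plus processing delay 1 ms = 1 ms.
Total = 121 ms.

121 ms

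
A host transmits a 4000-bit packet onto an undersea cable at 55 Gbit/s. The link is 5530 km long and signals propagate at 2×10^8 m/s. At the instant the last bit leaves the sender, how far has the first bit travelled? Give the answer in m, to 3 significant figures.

t_tx = L/R = 4000/55000000000 = 7.27273e-08 s.
Distance = s × t_tx = 200000000 × 7.27273e-08 = 14.5 m.

14.5 m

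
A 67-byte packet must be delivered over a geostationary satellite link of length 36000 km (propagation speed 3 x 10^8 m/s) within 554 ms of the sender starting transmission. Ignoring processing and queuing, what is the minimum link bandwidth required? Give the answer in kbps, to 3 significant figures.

1.24 kbps

L = 536 bits.
Propagation delay = 36000000 / 300000000 = 120 ms.
Transmission budget = 554 − 120 = 434 ms.
R ≥ L / t_tx = 536 bits / 0.434 s = 1.24 kbps.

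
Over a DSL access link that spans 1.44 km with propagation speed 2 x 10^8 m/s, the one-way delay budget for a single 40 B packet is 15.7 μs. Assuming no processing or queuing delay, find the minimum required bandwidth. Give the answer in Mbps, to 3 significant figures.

L = 320 bits.
Propagation delay = 1440 / 200000000 = 7.2 μs.
Transmission budget = 15.7 − 7.2 = 8.5 μs.
R ≥ L / t_tx = 320 bits / 8.5e-06 s = 37.6 Mbps.

37.6 Mbps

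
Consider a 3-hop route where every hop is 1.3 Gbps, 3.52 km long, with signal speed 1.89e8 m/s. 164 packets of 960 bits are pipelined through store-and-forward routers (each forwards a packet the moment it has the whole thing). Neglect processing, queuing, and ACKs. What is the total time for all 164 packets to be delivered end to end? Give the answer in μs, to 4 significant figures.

Per-hop transmission t_tx = L/R = 960/1300000000 = 0.738462 μs.
Per-hop propagation t_prop = 3520/189000000 = 18.6243 μs.
Pipeline fill: first packet needs 3·t_tx to clear all hops; remaining 163 packets each add one t_tx.
Total = (3+164-1)·t_tx + 3·t_prop = 166·0.738462 + 3·18.6243 = 178.5 μs.

178.5 μs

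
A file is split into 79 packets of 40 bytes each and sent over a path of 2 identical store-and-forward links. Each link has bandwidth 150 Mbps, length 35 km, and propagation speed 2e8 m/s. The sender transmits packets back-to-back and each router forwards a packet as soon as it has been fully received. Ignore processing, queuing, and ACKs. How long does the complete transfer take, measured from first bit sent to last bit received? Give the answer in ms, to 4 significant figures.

0.5207 ms

Per-hop transmission t_tx = L/R = 320/150000000 = 0.00213333 ms.
Per-hop propagation t_prop = 35000/200000000 = 0.175 ms.
Pipeline fill: first packet needs 2·t_tx to clear all hops; remaining 78 packets each add one t_tx.
Total = (2+79-1)·t_tx + 2·t_prop = 80·0.00213333 + 2·0.175 = 0.5207 ms.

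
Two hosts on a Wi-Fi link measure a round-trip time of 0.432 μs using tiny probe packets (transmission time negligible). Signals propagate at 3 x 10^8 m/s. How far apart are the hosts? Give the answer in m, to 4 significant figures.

64.80 m

One-way propagation = RTT/2 = 0.216 μs.
d = s × t = 300000000 × 2.16e-07 = 64.80 m.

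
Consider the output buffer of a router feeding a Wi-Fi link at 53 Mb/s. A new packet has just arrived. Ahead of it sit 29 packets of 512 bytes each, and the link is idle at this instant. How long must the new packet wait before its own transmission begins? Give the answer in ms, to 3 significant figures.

Each queued packet: L/R = 4096/53000000 = 0.077283 ms.
29 queued → 2.24121 ms.
Queuing delay = 2.24 ms.

2.24 ms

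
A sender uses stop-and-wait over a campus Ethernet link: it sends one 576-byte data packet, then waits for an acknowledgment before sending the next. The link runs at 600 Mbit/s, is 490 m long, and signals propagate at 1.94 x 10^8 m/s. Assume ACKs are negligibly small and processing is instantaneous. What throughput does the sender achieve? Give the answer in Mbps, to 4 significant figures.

361.9 Mbps

t_tx = L/R = 4608/600000000 = 7.68e-06 s.
t_prop = 490/194000000 = 2.52577e-06 s; RTT = 5.05155e-06 s.
Cycle = t_tx + RTT = 1.27315e-05 s.
Throughput = L / cycle = 4608 / 1.27315e-05 = 361.9 Mbps.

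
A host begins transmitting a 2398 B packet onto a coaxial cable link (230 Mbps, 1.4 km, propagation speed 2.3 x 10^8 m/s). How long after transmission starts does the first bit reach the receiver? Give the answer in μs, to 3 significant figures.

First bit experiences only propagation delay: d/s = 1400/2.3e+08 = 6.09 μs.

6.09 μs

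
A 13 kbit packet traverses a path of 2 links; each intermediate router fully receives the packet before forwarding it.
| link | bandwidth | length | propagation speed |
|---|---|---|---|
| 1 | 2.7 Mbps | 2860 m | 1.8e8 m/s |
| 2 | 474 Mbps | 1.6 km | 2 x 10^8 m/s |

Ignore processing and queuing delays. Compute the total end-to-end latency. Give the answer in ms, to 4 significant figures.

4.866 ms

L = 13000 bits.
Transmission delays (L/R per hop): 4.81481, 0.0274262 ms; sum = 4.84224 ms.
Propagation delays (d/s per hop): 0.0158889, 0.008 ms; sum = 0.0238889 ms.
End-to-end = 4.866 ms.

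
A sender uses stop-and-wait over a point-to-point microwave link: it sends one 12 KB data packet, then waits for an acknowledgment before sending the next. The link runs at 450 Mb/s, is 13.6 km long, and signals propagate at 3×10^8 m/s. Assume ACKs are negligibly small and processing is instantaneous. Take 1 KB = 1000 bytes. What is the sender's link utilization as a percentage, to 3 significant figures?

t_tx = L/R = 96000/450000000 = 0.000213333 s.
t_prop = 13600/300000000 = 4.53333e-05 s; RTT = 9.06667e-05 s.
Cycle = t_tx + RTT = 0.000304 s.
Utilization = t_tx / cycle = 0.000213333/0.000304 = 70.2 %.

70.2 %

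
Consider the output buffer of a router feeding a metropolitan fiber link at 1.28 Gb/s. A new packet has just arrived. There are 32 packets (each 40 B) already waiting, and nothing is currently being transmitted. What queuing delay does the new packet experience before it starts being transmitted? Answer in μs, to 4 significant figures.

Each queued packet: L/R = 320/1280000000 = 0.25 μs.
32 queued → 8 μs.
Queuing delay = 8.000 μs.

8.000 μs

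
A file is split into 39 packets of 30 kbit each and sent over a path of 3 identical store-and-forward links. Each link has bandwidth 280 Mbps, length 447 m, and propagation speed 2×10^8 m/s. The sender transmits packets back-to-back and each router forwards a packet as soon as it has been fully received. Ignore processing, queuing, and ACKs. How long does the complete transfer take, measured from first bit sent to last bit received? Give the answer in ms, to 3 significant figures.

4.40 ms

Per-hop transmission t_tx = L/R = 30000/280000000 = 0.107143 ms.
Per-hop propagation t_prop = 447/200000000 = 0.002235 ms.
Pipeline fill: first packet needs 3·t_tx to clear all hops; remaining 38 packets each add one t_tx.
Total = (3+39-1)·t_tx + 3·t_prop = 41·0.107143 + 3·0.002235 = 4.40 ms.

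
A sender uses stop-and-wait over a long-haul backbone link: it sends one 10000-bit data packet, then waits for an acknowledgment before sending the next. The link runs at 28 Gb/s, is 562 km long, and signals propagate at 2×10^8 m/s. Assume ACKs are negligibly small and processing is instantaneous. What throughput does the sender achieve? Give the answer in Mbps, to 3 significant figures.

t_tx = L/R = 10000/28000000000 = 3.57143e-07 s.
t_prop = 562000/200000000 = 0.00281 s; RTT = 0.00562 s.
Cycle = t_tx + RTT = 0.00562036 s.
Throughput = L / cycle = 10000 / 0.00562036 = 1.78 Mbps.

1.78 Mbps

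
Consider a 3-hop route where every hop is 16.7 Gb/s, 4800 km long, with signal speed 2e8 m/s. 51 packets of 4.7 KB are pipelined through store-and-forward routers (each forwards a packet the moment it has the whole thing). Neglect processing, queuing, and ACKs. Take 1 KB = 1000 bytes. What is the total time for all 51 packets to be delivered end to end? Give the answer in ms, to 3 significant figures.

72.1 ms

Per-hop transmission t_tx = L/R = 37600/16700000000 = 0.0022515 ms.
Per-hop propagation t_prop = 4800000/200000000 = 24 ms.
Pipeline fill: first packet needs 3·t_tx to clear all hops; remaining 50 packets each add one t_tx.
Total = (3+51-1)·t_tx + 3·t_prop = 53·0.0022515 + 3·24 = 72.1 ms.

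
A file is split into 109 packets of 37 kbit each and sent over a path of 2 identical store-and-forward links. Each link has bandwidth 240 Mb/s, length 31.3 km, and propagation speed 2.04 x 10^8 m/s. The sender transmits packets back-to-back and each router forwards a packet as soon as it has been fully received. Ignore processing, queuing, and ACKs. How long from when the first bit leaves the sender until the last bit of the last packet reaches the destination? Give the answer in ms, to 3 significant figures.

Per-hop transmission t_tx = L/R = 37000/240000000 = 0.154167 ms.
Per-hop propagation t_prop = 31300/204000000 = 0.153431 ms.
Pipeline fill: first packet needs 2·t_tx to clear all hops; remaining 108 packets each add one t_tx.
Total = (2+109-1)·t_tx + 2·t_prop = 110·0.154167 + 2·0.153431 = 17.3 ms.

17.3 ms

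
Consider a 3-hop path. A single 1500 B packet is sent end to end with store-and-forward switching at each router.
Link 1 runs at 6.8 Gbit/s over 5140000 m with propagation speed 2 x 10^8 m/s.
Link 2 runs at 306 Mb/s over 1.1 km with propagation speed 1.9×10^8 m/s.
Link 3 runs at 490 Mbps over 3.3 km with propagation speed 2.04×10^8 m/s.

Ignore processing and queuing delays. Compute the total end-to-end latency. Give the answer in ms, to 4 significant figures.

L = 1500 × 8 = 12000 bits.
Transmission delays (L/R per hop): 0.00176471, 0.0392157, 0.0244898 ms; sum = 0.0654702 ms.
Propagation delays (d/s per hop): 25.7, 0.00578947, 0.0161765 ms; sum = 25.722 ms.
End-to-end = 25.79 ms.

25.79 ms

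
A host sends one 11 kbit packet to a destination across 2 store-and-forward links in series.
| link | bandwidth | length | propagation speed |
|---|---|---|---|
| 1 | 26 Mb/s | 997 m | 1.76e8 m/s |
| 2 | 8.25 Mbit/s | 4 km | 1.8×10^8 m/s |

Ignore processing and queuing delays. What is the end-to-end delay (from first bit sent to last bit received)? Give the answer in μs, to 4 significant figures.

L = 11000 bits.
Transmission delays (L/R per hop): 423.077, 1333.33 μs; sum = 1756.41 μs.
Propagation delays (d/s per hop): 5.66477, 22.2222 μs; sum = 27.887 μs.
End-to-end = 1784 μs.

1784 μs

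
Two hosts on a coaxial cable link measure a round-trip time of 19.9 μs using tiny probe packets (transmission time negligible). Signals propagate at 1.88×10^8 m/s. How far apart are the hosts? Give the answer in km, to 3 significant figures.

One-way propagation = RTT/2 = 9.95 μs.
d = s × t = 188000000 × 9.95e-06 = 1.87 km.

1.87 km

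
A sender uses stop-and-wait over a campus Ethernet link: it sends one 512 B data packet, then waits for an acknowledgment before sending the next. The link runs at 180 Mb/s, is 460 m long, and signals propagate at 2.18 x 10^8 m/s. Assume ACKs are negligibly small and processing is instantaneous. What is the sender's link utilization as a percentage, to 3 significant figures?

84.4 %

t_tx = L/R = 4096/180000000 = 2.27556e-05 s.
t_prop = 460/2.18e+08 = 2.11009e-06 s; RTT = 4.22018e-06 s.
Cycle = t_tx + RTT = 2.69757e-05 s.
Utilization = t_tx / cycle = 2.27556e-05/2.69757e-05 = 84.4 %.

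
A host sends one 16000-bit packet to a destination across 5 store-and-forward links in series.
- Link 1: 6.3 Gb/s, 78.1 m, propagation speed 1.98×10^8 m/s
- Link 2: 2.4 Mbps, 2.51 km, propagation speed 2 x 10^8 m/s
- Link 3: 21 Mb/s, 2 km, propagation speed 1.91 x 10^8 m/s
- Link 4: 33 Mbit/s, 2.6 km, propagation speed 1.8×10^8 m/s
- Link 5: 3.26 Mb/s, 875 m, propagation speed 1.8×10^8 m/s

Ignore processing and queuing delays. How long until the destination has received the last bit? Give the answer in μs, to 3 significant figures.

12900 μs

Transmission delays (L/R per hop): 2.53968, 6666.67, 761.905, 484.848, 4907.98 μs; sum = 12823.9 μs.
Propagation delays (d/s per hop): 0.394444, 12.55, 10.4712, 14.4444, 4.86111 μs; sum = 42.7212 μs.
End-to-end = 12900 μs.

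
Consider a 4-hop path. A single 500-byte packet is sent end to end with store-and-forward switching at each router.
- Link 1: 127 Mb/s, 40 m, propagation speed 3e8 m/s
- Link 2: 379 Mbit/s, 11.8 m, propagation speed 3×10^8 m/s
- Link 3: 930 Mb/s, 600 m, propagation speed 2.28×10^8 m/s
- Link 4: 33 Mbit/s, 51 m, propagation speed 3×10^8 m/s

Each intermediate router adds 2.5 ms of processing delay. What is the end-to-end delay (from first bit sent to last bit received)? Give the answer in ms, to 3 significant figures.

L = 500 × 8 = 4000 bits.
Transmission delays (L/R per hop): 0.0314961, 0.0105541, 0.00430108, 0.121212 ms; sum = 0.167563 ms.
Propagation delays (d/s per hop): 0.000133333, 3.93333e-05, 0.00263158, 0.00017 ms; sum = 0.00297425 ms.
Processing at 3 router(s): 3 × 2.5 ms = 7.5 ms.
End-to-end = 7.67 ms.

7.67 ms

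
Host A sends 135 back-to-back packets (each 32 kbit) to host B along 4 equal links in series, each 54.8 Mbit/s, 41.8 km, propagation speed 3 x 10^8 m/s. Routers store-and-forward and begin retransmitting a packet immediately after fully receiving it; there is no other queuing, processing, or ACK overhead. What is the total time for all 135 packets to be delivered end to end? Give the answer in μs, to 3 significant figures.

81100 μs

Per-hop transmission t_tx = L/R = 32000/54800000 = 583.942 μs.
Per-hop propagation t_prop = 41800/300000000 = 139.333 μs.
Pipeline fill: first packet needs 4·t_tx to clear all hops; remaining 134 packets each add one t_tx.
Total = (4+135-1)·t_tx + 4·t_prop = 138·583.942 + 4·139.333 = 81100 μs.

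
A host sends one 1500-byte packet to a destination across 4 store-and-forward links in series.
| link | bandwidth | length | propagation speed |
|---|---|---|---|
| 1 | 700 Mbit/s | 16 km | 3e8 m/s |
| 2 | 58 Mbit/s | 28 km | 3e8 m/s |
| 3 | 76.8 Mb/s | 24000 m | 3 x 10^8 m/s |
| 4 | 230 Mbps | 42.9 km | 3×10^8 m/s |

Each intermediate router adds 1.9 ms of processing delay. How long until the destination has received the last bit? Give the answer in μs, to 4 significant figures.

6502 μs

L = 1500 × 8 = 12000 bits.
Transmission delays (L/R per hop): 17.1429, 206.897, 156.25, 52.1739 μs; sum = 432.463 μs.
Propagation delays (d/s per hop): 53.3333, 93.3333, 80, 143 μs; sum = 369.667 μs.
Processing at 3 router(s): 3 × 1.9 ms = 5700 μs.
End-to-end = 6502 μs.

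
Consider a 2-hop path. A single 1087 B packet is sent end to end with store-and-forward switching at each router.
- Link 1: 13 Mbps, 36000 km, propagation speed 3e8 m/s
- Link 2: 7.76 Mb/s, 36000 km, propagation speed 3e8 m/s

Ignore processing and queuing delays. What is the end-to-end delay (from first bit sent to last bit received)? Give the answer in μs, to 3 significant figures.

242000 μs

L = 1087 × 8 = 8696 bits.
Transmission delays (L/R per hop): 668.923, 1120.62 μs; sum = 1789.54 μs.
Propagation delays (d/s per hop): 120000, 120000 μs; sum = 240000 μs.
End-to-end = 242000 μs.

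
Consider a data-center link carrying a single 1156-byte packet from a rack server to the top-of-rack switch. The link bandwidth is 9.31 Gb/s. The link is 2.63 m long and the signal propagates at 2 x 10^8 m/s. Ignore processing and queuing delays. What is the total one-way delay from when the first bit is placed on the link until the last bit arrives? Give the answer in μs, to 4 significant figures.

L = 1156 × 8 = 9248 bits.
Transmission delay = L/R = 9248 / 9310000000 = 0.99334 μs.
Propagation delay = d/s = 2.63 m / 200000000 m/s = 0.01315 μs.
Total = 1.006 μs.

1.006 μs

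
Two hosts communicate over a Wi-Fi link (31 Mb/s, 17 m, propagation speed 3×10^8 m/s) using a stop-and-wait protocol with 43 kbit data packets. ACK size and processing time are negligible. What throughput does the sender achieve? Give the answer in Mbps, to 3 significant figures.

31.0 Mbps

t_tx = L/R = 43000/31000000 = 0.0013871 s.
t_prop = 17/300000000 = 5.66667e-08 s; RTT = 1.13333e-07 s.
Cycle = t_tx + RTT = 0.00138721 s.
Throughput = L / cycle = 43000 / 0.00138721 = 31.0 Mbps.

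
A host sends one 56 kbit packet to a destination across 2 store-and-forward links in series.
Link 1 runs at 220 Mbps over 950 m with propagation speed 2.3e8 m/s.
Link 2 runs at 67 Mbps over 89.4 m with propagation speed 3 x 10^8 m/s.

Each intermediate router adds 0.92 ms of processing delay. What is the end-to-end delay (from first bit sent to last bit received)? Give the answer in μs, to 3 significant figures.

2010 μs

L = 56000 bits.
Transmission delays (L/R per hop): 254.545, 835.821 μs; sum = 1090.37 μs.
Propagation delays (d/s per hop): 4.13043, 0.298 μs; sum = 4.42843 μs.
Processing at 1 router(s): 1 × 0.92 ms = 920 μs.
End-to-end = 2010 μs.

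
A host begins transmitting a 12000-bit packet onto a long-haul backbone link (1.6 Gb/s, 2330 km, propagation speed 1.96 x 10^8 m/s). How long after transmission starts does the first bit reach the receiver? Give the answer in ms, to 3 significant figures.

11.9 ms

First bit experiences only propagation delay: d/s = 2330000/196000000 = 11.9 ms.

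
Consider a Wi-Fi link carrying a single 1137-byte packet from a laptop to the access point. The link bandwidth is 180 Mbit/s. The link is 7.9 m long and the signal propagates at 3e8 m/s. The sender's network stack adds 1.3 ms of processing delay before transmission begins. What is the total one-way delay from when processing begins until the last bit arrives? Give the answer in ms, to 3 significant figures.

1.35 ms

L = 1137 × 8 = 9096 bits.
Transmission delay = L/R = 9096 / 180000000 = 0.0505333 ms.
Propagation delay = d/s = 7.9 m / 300000000 m/s = 2.63333e-05 ms.
Plus processing delay 1.3 ms = 1.3 ms.
Total = 1.35 ms.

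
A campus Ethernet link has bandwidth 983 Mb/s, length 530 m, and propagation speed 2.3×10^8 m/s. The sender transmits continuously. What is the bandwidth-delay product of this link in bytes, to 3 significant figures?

Propagation delay = 530 / 2.3e+08 = 2.30435e-06 s.
BDP = R × t_prop = 983000000 × 2.30435e-06 = 2265.17 bits.
In bytes: 2265.17/8 = 283 bytes.

283 bytes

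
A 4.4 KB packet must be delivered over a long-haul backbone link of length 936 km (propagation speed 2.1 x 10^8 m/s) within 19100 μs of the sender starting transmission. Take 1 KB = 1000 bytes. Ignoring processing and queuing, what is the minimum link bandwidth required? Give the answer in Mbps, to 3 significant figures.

L = 35200 bits.
Propagation delay = 936000 / 210000000 = 4457.14 μs.
Transmission budget = 19100 − 4457.14 = 14642.9 μs.
R ≥ L / t_tx = 35200 bits / 0.0146429 s = 2.40 Mbps.

2.40 Mbps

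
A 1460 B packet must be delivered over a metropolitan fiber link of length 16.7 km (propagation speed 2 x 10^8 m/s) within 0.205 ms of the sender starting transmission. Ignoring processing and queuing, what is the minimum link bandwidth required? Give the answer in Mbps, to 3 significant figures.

L = 11680 bits.
Propagation delay = 16700 / 200000000 = 0.0835 ms.
Transmission budget = 0.205 − 0.0835 = 0.1215 ms.
R ≥ L / t_tx = 11680 bits / 0.0001215 s = 96.1 Mbps.

96.1 Mbps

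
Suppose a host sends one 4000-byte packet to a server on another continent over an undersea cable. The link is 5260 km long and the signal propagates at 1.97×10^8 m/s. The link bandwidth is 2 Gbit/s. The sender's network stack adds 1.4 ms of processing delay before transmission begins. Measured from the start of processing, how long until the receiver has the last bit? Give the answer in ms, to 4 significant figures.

28.12 ms

L = 4000 × 8 = 32000 bits.
Transmission delay = L/R = 32000 / 2000000000 = 0.016 ms.
Propagation delay = d/s = 5260000 m / 197000000 m/s = 26.7005 ms.
Plus processing delay 1.4 ms = 1.4 ms.
Total = 28.12 ms.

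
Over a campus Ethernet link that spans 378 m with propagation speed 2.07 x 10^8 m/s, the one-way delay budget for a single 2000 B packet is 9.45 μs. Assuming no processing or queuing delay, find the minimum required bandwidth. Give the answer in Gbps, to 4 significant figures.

L = 16000 bits.
Propagation delay = 378 / 2.07e+08 = 1.82609 μs.
Transmission budget = 9.45 − 1.82609 = 7.62391 μs.
R ≥ L / t_tx = 16000 bits / 7.62391e-06 s = 2.099 Gbps.

2.099 Gbps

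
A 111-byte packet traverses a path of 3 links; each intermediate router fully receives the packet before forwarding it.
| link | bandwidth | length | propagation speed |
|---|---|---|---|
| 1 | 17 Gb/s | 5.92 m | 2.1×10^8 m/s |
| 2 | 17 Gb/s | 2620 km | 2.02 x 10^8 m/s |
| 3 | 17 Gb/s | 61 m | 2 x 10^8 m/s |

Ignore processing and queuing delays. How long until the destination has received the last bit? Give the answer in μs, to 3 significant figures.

13000 μs

L = 111 × 8 = 888 bits.
Transmission delay per hop = L/R = 888/17000000000 = 0.0522353 μs; 3 hops → 0.156706 μs.
Propagation delays (d/s per hop): 0.0281905, 12970.3, 0.305 μs; sum = 12970.6 μs.
End-to-end = 13000 μs.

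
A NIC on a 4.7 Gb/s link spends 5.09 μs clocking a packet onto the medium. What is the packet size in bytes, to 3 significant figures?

L = R × t_tx = 4700000000 b/s × 5.09e-06 s = 23923 bits.
In bytes: 23923 / 8 = 2990 bytes.

2990 bytes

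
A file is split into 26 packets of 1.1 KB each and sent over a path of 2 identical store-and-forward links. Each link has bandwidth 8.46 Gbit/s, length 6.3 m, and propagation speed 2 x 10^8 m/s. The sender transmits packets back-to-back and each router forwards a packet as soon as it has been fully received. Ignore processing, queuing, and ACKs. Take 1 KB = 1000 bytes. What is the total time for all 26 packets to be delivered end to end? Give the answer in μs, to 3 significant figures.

28.1 μs

Per-hop transmission t_tx = L/R = 8800/8.46e+09 = 1.04019 μs.
Per-hop propagation t_prop = 6.3/200000000 = 0.0315 μs.
Pipeline fill: first packet needs 2·t_tx to clear all hops; remaining 25 packets each add one t_tx.
Total = (2+26-1)·t_tx + 2·t_prop = 27·1.04019 + 2·0.0315 = 28.1 μs.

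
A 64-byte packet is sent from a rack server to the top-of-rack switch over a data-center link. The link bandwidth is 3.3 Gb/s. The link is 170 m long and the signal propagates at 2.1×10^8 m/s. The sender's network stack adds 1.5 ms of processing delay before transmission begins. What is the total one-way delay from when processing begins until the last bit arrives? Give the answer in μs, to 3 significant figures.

1500 μs

L = 64 × 8 = 512 bits.
Transmission delay = L/R = 512 / 3300000000 = 0.155152 μs.
Propagation delay = d/s = 170 m / 210000000 m/s = 0.809524 μs.
Plus processing delay 1.5 ms = 1500 μs.
Total = 1500 μs.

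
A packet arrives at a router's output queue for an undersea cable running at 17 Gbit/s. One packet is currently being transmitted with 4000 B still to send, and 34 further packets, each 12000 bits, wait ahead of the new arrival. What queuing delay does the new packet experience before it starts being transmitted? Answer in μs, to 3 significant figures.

Each queued packet: L/R = 12000/17000000000 = 0.705882 μs.
34 queued → 24 μs.
Plus remaining 32000 bits of current packet: 1.88235 μs.
Queuing delay = 25.9 μs.

25.9 μs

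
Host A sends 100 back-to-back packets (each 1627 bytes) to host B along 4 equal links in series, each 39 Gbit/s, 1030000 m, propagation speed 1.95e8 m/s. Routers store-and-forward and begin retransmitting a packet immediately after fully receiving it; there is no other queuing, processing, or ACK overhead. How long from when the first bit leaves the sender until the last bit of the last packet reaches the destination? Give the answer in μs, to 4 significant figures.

21160 μs

Per-hop transmission t_tx = L/R = 13016/39000000000 = 0.333744 μs.
Per-hop propagation t_prop = 1030000/195000000 = 5282.05 μs.
Pipeline fill: first packet needs 4·t_tx to clear all hops; remaining 99 packets each add one t_tx.
Total = (4+100-1)·t_tx + 4·t_prop = 103·0.333744 + 4·5282.05 = 21160 μs.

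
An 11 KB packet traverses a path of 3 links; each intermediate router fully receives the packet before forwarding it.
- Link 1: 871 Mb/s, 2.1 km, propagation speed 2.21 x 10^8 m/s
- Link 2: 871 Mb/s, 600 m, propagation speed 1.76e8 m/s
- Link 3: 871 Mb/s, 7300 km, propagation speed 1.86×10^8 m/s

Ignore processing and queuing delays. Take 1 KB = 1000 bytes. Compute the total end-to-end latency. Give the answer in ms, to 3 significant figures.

L = 88000 bits.
Transmission delay per hop = L/R = 88000/871000000 = 0.101033 ms; 3 hops → 0.3031 ms.
Propagation delays (d/s per hop): 0.00950226, 0.00340909, 39.2473 ms; sum = 39.2602 ms.
End-to-end = 39.6 ms.

39.6 ms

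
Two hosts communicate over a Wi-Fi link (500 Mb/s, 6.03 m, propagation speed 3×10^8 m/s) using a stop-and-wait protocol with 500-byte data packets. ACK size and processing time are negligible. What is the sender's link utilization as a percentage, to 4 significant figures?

99.50 %

t_tx = L/R = 4000/500000000 = 8e-06 s.
t_prop = 6.03/300000000 = 2.01e-08 s; RTT = 4.02e-08 s.
Cycle = t_tx + RTT = 8.0402e-06 s.
Utilization = t_tx / cycle = 8e-06/8.0402e-06 = 99.50 %.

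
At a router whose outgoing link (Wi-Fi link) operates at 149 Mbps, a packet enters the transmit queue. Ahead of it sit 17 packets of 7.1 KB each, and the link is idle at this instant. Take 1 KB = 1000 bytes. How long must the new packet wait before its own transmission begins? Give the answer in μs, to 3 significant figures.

Each queued packet: L/R = 56800/149000000 = 381.208 μs.
17 queued → 6480.54 μs.
Queuing delay = 6480 μs.

6480 μs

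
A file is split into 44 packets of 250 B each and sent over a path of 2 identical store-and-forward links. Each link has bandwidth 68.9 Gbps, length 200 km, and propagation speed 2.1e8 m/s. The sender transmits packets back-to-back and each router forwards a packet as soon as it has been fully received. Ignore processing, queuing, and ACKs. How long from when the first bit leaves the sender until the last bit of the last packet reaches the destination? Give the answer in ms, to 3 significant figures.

Per-hop transmission t_tx = L/R = 2000/68900000000 = 2.90276e-05 ms.
Per-hop propagation t_prop = 200000/210000000 = 0.952381 ms.
Pipeline fill: first packet needs 2·t_tx to clear all hops; remaining 43 packets each add one t_tx.
Total = (2+44-1)·t_tx + 2·t_prop = 45·2.90276e-05 + 2·0.952381 = 1.91 ms.

1.91 ms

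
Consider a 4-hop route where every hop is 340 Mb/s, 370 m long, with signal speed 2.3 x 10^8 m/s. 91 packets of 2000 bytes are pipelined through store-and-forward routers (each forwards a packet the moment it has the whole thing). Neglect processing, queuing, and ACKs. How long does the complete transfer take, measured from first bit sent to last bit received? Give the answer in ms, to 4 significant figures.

Per-hop transmission t_tx = L/R = 16000/340000000 = 0.0470588 ms.
Per-hop propagation t_prop = 370/2.3e+08 = 0.0016087 ms.
Pipeline fill: first packet needs 4·t_tx to clear all hops; remaining 90 packets each add one t_tx.
Total = (4+91-1)·t_tx + 4·t_prop = 94·0.0470588 + 4·0.0016087 = 4.430 ms.

4.430 ms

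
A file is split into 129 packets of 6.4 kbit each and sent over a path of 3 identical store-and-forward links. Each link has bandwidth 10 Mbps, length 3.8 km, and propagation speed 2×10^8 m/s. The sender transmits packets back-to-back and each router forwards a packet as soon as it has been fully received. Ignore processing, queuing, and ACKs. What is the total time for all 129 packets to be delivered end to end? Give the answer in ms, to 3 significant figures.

Per-hop transmission t_tx = L/R = 6400/10000000 = 0.64 ms.
Per-hop propagation t_prop = 3800/200000000 = 0.019 ms.
Pipeline fill: first packet needs 3·t_tx to clear all hops; remaining 128 packets each add one t_tx.
Total = (3+129-1)·t_tx + 3·t_prop = 131·0.64 + 3·0.019 = 83.9 ms.

83.9 ms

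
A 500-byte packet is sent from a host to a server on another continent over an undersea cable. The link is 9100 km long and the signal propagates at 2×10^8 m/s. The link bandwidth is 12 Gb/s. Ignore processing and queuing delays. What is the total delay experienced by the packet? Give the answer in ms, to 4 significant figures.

45.50 ms

L = 500 × 8 = 4000 bits.
Transmission delay = L/R = 4000 / 12000000000 = 0.000333333 ms.
Propagation delay = d/s = 9100000 m / 200000000 m/s = 45.5 ms.
Total = 45.50 ms.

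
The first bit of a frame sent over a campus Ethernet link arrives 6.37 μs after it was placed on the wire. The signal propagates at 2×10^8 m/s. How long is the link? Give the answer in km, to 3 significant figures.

d = s × t_prop = 200000000 × 6.37e-06 = 1.27 km.

1.27 km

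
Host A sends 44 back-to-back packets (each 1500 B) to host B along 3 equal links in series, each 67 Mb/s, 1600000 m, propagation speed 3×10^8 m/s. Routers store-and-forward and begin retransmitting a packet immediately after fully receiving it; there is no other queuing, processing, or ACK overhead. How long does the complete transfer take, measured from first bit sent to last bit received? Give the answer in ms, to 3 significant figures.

Per-hop transmission t_tx = L/R = 12000/67000000 = 0.179104 ms.
Per-hop propagation t_prop = 1600000/300000000 = 5.33333 ms.
Pipeline fill: first packet needs 3·t_tx to clear all hops; remaining 43 packets each add one t_tx.
Total = (3+44-1)·t_tx + 3·t_prop = 46·0.179104 + 3·5.33333 = 24.2 ms.

24.2 ms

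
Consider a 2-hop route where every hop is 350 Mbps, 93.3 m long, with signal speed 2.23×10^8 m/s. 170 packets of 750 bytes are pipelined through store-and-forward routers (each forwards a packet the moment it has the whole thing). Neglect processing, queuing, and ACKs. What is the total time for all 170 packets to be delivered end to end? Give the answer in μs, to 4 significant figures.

Per-hop transmission t_tx = L/R = 6000/350000000 = 17.1429 μs.
Per-hop propagation t_prop = 93.3/223000000 = 0.418386 μs.
Pipeline fill: first packet needs 2·t_tx to clear all hops; remaining 169 packets each add one t_tx.
Total = (2+170-1)·t_tx + 2·t_prop = 171·17.1429 + 2·0.418386 = 2932 μs.

2932 μs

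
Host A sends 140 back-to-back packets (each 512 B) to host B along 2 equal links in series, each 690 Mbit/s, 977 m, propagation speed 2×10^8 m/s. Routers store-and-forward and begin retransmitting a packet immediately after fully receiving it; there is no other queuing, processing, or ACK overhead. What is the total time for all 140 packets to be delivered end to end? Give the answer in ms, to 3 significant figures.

Per-hop transmission t_tx = L/R = 4096/690000000 = 0.00593623 ms.
Per-hop propagation t_prop = 977/200000000 = 0.004885 ms.
Pipeline fill: first packet needs 2·t_tx to clear all hops; remaining 139 packets each add one t_tx.
Total = (2+140-1)·t_tx + 2·t_prop = 141·0.00593623 + 2·0.004885 = 0.847 ms.

0.847 ms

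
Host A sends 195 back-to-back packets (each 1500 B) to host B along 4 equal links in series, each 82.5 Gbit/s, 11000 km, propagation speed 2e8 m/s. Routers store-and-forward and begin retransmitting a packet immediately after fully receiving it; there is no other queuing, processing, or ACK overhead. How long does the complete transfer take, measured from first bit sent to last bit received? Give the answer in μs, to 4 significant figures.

220000 μs

Per-hop transmission t_tx = L/R = 12000/82500000000 = 0.145455 μs.
Per-hop propagation t_prop = 11000000/200000000 = 55000 μs.
Pipeline fill: first packet needs 4·t_tx to clear all hops; remaining 194 packets each add one t_tx.
Total = (4+195-1)·t_tx + 4·t_prop = 198·0.145455 + 4·55000 = 220000 μs.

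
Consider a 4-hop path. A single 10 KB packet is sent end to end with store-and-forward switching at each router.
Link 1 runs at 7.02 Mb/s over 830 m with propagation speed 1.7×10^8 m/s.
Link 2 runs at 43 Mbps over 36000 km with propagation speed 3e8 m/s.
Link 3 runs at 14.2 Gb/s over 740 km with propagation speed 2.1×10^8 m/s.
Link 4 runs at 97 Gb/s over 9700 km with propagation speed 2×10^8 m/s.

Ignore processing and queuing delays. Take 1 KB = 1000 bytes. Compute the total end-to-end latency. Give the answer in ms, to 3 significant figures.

L = 80000 bits.
Transmission delays (L/R per hop): 11.396, 1.86047, 0.0056338, 0.000824742 ms; sum = 13.2629 ms.
Propagation delays (d/s per hop): 0.00488235, 120, 3.52381, 48.5 ms; sum = 172.029 ms.
End-to-end = 185 ms.

185 ms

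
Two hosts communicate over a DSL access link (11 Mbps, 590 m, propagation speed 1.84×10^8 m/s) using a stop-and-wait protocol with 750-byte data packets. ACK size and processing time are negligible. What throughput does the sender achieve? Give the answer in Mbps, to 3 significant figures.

t_tx = L/R = 6000/11000000 = 0.000545455 s.
t_prop = 590/184000000 = 3.20652e-06 s; RTT = 6.41304e-06 s.
Cycle = t_tx + RTT = 0.000551868 s.
Throughput = L / cycle = 6000 / 0.000551868 = 10.9 Mbps.

10.9 Mbps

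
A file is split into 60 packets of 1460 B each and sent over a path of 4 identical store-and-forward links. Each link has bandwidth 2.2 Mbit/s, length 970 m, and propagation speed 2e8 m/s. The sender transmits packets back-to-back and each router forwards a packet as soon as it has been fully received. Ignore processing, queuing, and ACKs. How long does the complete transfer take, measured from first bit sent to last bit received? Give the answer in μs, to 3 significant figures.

334000 μs

Per-hop transmission t_tx = L/R = 11680/2200000 = 5309.09 μs.
Per-hop propagation t_prop = 970/200000000 = 4.85 μs.
Pipeline fill: first packet needs 4·t_tx to clear all hops; remaining 59 packets each add one t_tx.
Total = (4+60-1)·t_tx + 4·t_prop = 63·5309.09 + 4·4.85 = 334000 μs.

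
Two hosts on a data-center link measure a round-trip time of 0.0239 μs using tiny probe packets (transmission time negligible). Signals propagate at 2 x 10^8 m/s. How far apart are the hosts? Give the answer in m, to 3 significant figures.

2.39 m

One-way propagation = RTT/2 = 0.01195 μs.
d = s × t = 200000000 × 1.195e-08 = 2.39 m.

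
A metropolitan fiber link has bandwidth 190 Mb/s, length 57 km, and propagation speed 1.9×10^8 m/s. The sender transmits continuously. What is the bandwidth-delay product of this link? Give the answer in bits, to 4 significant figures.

57000 bits

Propagation delay = 57000 / 190000000 = 0.0003 s.
BDP = R × t_prop = 190000000 × 0.0003 = 57000 bits.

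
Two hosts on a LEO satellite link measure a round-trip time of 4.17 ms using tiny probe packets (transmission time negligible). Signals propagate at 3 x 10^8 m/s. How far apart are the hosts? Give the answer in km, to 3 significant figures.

One-way propagation = RTT/2 = 2.085 ms.
d = s × t = 300000000 × 0.002085 = 626 km.

626 km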